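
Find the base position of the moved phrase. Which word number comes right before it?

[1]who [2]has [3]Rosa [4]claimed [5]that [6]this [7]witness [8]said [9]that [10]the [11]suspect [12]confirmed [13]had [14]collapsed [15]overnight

12

The displaced element is "who" (word 1).
It is linked across 3 clause boundaries (that → that → Ø).
It functions as the subject of "collapsed", so the gap sits immediately after word 12 ("confirmed").
Base order: Rosa has claimed that this witness said that the suspect confirmed that who had collapsed overnight.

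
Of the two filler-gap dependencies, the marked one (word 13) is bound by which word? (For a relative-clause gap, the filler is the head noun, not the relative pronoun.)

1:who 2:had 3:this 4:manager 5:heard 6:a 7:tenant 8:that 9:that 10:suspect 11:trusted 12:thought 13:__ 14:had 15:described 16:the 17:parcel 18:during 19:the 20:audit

1

The marked gap is the subject of "described".
Its filler is the fronted wh-phrase "who", at word 1.
(The other dependency links word 7 to a gap after word 11.)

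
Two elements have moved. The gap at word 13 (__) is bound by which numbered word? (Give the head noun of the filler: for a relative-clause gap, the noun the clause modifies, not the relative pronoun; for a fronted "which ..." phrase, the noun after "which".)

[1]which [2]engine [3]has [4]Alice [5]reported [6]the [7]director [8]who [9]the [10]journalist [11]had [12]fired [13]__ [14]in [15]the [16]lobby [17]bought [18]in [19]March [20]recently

7

The marked gap is inside the relative clause, the direct object of "fired".
Its filler is the head noun "director" (via "who"), at word 7.
(The other dependency links word 2 to a gap after word 17.)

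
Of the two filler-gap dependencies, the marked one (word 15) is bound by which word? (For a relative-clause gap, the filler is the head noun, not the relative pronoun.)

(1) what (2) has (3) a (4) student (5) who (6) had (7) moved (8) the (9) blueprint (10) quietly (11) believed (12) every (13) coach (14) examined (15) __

1

The marked gap is the direct object of "examined".
Its filler is the fronted wh-phrase "what", at word 1.
(The other dependency links word 4 to a gap after word 5.)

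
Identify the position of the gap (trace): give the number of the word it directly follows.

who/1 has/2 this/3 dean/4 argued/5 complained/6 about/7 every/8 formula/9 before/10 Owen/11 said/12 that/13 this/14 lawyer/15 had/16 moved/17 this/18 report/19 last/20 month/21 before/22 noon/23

5

The displaced element is "who" (word 1).
It is linked across 1 clause boundary (Ø).
It functions as the subject of "complained", so the gap sits immediately after word 5 ("argued").
Base order: This dean has argued that who complained about every formula before Owen said that this lawyer had moved this report last month before noon.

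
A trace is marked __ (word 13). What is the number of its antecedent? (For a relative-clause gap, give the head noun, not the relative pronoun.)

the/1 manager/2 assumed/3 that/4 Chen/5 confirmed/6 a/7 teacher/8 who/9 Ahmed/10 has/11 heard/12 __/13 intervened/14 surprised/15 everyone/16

8

The gap at 13 is the subject of "intervened", inside a relative clause.
The relative pronoun is "who" (word 9); it is bound by the head noun immediately before it.
Its filler is the head noun "teacher", at word 8.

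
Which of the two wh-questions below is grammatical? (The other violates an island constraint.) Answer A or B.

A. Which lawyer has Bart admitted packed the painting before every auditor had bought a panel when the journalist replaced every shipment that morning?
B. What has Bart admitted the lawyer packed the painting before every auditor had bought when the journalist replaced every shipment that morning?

A

In B, the wh-phrase is extracted from inside an adjunct island (introduced by "before"), which blocks movement.
In A, the extraction path crosses only that-complement boundaries, which are transparent.
So A is grammatical.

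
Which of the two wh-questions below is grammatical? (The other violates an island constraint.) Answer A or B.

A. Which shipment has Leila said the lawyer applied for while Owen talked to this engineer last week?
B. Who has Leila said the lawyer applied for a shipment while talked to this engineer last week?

A

In B, the wh-phrase is extracted from inside an adjunct island (introduced by "while"), which blocks movement.
In A, the extraction path crosses only that-complement boundaries, which are transparent.
So A is grammatical.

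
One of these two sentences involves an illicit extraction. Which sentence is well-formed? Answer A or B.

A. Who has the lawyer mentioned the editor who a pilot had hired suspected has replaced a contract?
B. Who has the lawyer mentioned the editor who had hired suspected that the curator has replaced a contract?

A

In B, the wh-phrase is extracted from inside a complex-NP island (relative clause) (introduced by "who"), which blocks movement.
In A, the extraction path crosses only that-complement boundaries, which are transparent.
So A is grammatical.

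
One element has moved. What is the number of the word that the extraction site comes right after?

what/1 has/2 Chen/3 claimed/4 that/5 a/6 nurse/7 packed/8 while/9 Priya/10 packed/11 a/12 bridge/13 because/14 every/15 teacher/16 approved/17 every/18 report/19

8

The displaced element is "what" (word 1).
It is linked across 1 clause boundary (that).
It functions as the direct object of "packed", so the gap sits immediately after word 8 ("packed").
Base order: Chen has claimed that a nurse packed what while Priya packed a bridge because every teacher approved every report.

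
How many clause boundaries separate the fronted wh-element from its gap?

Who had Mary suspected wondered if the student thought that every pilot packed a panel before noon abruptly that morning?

"who" is extracted from the subject of "wondered".
Boundaries crossed, outermost first: [Ø] — 1 in total.

1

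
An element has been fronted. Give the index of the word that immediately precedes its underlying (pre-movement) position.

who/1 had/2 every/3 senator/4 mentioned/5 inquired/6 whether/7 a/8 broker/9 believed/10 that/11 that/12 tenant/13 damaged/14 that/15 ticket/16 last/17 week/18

5

The displaced element is "who" (word 1).
It is linked across 1 clause boundary (Ø).
It functions as the subject of "inquired", so the gap sits immediately after word 5 ("mentioned").
Base order: Every senator had mentioned that who inquired whether a broker believed that that tenant damaged that ticket last week.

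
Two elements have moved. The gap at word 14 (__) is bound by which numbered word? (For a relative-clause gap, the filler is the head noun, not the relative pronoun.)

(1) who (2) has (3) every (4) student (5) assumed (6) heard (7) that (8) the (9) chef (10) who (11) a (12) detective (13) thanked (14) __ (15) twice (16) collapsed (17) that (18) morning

9

The marked gap is inside the relative clause, the direct object of "thanked".
Its filler is the head noun "chef" (via "who"), at word 9.
(The other dependency links word 1 to a gap after word 5.)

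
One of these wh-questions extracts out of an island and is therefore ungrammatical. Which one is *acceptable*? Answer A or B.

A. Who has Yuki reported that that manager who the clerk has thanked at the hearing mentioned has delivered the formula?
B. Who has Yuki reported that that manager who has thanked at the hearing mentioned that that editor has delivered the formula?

In B, the wh-phrase is extracted from inside a complex-NP island (relative clause) (introduced by "who"), which blocks movement.
In A, the extraction path crosses only that-complement boundaries, which are transparent.
So A is grammatical.

A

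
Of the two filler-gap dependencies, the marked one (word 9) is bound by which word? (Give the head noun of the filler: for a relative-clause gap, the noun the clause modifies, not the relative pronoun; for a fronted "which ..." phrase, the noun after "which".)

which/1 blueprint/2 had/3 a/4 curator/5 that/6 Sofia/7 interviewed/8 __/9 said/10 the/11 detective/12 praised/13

The marked gap is inside the relative clause, the direct object of "interviewed".
Its filler is the head noun "curator" (via "that"), at word 5.
(The other dependency links word 2 to a gap after word 13.)

5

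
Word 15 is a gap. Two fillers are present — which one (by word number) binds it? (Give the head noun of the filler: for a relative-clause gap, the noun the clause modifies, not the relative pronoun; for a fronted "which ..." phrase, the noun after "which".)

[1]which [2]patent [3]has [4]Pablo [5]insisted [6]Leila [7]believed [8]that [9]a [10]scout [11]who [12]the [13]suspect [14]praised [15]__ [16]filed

The marked gap is inside the relative clause, the direct object of "praised".
Its filler is the head noun "scout" (via "who"), at word 10.
(The other dependency links word 2 to a gap after word 16.)

10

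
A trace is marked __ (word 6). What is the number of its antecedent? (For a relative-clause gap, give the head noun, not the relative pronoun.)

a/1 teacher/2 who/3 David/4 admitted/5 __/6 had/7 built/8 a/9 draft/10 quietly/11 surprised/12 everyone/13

2

The gap at 6 is the subject of "built", inside a relative clause.
The relative pronoun is "who" (word 3); it is bound by the head noun immediately before it.
Its filler is the head noun "teacher", at word 2.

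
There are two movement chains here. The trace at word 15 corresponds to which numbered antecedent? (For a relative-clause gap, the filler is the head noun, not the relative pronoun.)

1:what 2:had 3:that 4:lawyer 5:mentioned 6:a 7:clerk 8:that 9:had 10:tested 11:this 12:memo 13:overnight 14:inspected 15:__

1

The marked gap is the direct object of "inspected".
Its filler is the fronted wh-phrase "what", at word 1.
(The other dependency links word 7 to a gap after word 8.)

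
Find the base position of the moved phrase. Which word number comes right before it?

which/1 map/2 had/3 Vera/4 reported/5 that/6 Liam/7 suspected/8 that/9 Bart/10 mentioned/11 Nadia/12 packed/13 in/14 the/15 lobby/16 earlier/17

13

The displaced element is "which map" (word 2).
It is linked across 3 clause boundaries (that → that → Ø).
It functions as the direct object of "packed", so the gap sits immediately after word 13 ("packed").
Base order: Vera had reported that Liam suspected that Bart mentioned Nadia packed which map in the lobby earlier.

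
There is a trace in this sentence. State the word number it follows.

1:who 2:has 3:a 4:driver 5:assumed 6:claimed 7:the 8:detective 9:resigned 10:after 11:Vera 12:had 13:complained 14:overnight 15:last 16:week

5

The displaced element is "who" (word 1).
It is linked across 1 clause boundary (Ø).
It functions as the subject of "claimed", so the gap sits immediately after word 5 ("assumed").
Base order: A driver has assumed that who claimed the detective resigned after Vera had complained overnight last week.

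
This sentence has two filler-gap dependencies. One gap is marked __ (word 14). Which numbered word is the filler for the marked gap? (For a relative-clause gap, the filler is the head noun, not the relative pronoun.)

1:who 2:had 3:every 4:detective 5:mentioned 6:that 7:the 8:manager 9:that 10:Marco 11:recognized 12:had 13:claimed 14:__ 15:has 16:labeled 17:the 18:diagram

The marked gap is the subject of "labeled".
Its filler is the fronted wh-phrase "who", at word 1.
(The other dependency links word 8 to a gap after word 11.)

1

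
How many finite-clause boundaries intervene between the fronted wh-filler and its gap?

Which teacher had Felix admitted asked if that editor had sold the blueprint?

"which teacher" is extracted from the subject of "asked".
Boundaries crossed, outermost first: [Ø] — 1 in total.

1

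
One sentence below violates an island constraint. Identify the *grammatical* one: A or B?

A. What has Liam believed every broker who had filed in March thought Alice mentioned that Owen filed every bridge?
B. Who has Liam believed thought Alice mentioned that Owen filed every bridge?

In A, the wh-phrase is extracted from inside a complex-NP island (relative clause) (introduced by "who"), which blocks movement.
In B, the extraction path crosses only that-complement boundaries, which are transparent.
So B is grammatical.

B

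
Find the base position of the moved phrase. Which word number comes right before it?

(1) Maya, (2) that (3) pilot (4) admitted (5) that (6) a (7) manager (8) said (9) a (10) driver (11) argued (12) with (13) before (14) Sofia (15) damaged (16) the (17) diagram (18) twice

The displaced element is "Maya" (word 1).
It is linked across 2 clause boundaries (that → Ø).
It functions as the object of the preposition "with" of "argued", so the gap sits immediately after word 12 ("with").
Base order: That pilot admitted that a manager said a driver argued with Maya before Sofia damaged the diagram twice.

12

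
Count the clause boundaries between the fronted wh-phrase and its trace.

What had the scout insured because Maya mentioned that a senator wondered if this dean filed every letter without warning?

0

"what" originates inside the matrix clause — no clause boundary is crossed.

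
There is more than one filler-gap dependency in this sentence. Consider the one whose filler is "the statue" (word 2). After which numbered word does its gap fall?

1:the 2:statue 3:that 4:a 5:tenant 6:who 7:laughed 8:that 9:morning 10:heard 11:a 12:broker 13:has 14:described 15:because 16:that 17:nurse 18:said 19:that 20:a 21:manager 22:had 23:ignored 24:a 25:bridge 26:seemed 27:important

The displaced element is "the statue" (word 2).
It is linked across 1 clause boundary (Ø).
It functions as the direct object of "described", so the gap sits immediately after word 14 ("described").
Base order: A tenant who laughed that morning heard a broker has described the statue because that nurse said that a manager had ignored a bridge.

14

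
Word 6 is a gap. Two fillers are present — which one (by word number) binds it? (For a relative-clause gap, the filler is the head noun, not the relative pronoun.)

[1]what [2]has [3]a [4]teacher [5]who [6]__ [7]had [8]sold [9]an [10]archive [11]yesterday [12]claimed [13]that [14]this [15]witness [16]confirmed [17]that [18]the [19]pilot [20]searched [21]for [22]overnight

The marked gap is inside the relative clause, the subject of "sold".
Its filler is the head noun "teacher" (via "who"), at word 4.
(The other dependency links word 1 to a gap after word 21.)

4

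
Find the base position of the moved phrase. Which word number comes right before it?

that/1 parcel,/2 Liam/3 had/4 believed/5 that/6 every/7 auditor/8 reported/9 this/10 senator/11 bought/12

12

The displaced element is "that parcel" (word 2).
It is linked across 2 clause boundaries (that → Ø).
It functions as the direct object of "bought", so the gap sits immediately after word 12 ("bought").
Base order: Liam had believed that every auditor reported this senator bought that parcel.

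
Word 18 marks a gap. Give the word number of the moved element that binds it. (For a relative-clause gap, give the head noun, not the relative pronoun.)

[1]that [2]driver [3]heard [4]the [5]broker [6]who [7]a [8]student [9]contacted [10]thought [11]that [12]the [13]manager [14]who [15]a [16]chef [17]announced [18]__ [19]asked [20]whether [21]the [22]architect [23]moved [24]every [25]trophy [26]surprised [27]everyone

13

The gap at 18 is the subject of "asked", inside a relative clause.
The relative pronoun is "who" (word 14); it is bound by the head noun immediately before it.
Its filler is the head noun "manager", at word 13.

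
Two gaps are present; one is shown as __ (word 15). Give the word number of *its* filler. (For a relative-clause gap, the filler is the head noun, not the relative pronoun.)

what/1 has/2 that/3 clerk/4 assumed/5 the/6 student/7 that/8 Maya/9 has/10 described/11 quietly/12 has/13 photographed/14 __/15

1

The marked gap is the direct object of "photographed".
Its filler is the fronted wh-phrase "what", at word 1.
(The other dependency links word 7 to a gap after word 11.)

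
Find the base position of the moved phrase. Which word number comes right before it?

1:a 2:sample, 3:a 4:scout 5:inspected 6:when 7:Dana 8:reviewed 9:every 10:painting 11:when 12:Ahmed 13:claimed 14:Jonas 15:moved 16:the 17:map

The displaced element is "a sample" (word 2).
It functions as the direct object of "inspected", so the gap sits immediately after word 5 ("inspected").
Base order: A scout inspected a sample when Dana reviewed every painting when Ahmed claimed Jonas moved the map.

5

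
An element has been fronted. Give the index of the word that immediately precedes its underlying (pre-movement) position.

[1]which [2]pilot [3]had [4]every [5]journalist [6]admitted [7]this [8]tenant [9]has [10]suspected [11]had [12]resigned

The displaced element is "which pilot" (word 2).
It is linked across 2 clause boundaries (Ø → Ø).
It functions as the subject of "resigned", so the gap sits immediately after word 10 ("suspected").
Base order: Every journalist had admitted this tenant has suspected which pilot had resigned.

10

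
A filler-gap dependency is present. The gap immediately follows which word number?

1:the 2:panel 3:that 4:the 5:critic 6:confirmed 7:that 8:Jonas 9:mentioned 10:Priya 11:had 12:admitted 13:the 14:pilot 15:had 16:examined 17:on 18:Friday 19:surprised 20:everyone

The displaced element is "the panel" (word 2).
It is linked across 3 clause boundaries (that → Ø → Ø).
It functions as the direct object of "examined", so the gap sits immediately after word 16 ("examined").
Base order: The critic confirmed that Jonas mentioned Priya had admitted the pilot had examined the panel on Friday.

16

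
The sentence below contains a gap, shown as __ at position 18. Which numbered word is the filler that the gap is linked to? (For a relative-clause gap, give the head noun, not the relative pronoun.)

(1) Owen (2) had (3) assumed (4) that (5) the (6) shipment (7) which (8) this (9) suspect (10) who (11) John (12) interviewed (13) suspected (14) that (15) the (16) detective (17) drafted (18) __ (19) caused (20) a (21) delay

The gap at 18 is the object of "drafted", inside a relative clause.
The relative pronoun is "which" (word 7); it is bound by the head noun immediately before it.
Its filler is the head noun "shipment", at word 6.

6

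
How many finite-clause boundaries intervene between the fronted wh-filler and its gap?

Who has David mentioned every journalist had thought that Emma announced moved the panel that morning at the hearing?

3

"who" is extracted from the subject of "moved".
Boundaries crossed, outermost first: [Ø], [that], [Ø] — 3 in total.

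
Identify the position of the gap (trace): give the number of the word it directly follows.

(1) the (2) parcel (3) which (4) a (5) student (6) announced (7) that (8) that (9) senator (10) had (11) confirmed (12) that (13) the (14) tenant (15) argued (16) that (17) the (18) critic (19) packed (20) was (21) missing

The displaced element is "the parcel" (word 2).
It is linked across 3 clause boundaries (that → that → that).
It functions as the direct object of "packed", so the gap sits immediately after word 19 ("packed").
Base order: A student announced that that senator had confirmed that the tenant argued that the critic packed the parcel.

19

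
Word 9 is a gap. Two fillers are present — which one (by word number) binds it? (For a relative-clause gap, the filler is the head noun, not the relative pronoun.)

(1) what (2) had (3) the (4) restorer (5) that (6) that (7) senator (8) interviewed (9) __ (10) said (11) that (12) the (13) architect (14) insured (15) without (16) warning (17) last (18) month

The marked gap is inside the relative clause, the direct object of "interviewed".
Its filler is the head noun "restorer" (via "that"), at word 4.
(The other dependency links word 1 to a gap after word 14.)

4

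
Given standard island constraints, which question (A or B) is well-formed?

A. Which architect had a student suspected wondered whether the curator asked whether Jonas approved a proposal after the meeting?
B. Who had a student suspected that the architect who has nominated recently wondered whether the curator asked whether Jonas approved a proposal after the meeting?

A

In B, the wh-phrase is extracted from inside a complex-NP island (relative clause) (introduced by "who"), which blocks movement.
In A, the extraction path crosses only that-complement boundaries, which are transparent.
So A is grammatical.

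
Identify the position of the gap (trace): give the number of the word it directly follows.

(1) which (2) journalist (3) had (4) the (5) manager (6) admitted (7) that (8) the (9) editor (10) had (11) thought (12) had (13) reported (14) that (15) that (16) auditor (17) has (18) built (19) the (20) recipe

11

The displaced element is "which journalist" (word 2).
It is linked across 2 clause boundaries (that → Ø).
It functions as the subject of "reported", so the gap sits immediately after word 11 ("thought").
Base order: The manager had admitted that the editor had thought that which journalist had reported that that auditor has built the recipe.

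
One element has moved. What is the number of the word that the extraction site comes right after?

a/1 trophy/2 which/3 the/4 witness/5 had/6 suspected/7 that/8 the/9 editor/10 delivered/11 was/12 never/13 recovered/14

The displaced element is "a trophy" (word 2).
It is linked across 1 clause boundary (that).
It functions as the direct object of "delivered", so the gap sits immediately after word 11 ("delivered").
Base order: The witness had suspected that the editor delivered a trophy.

11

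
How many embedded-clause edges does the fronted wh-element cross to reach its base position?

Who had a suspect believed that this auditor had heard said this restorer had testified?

2

"who" is extracted from the subject of "said".
Boundaries crossed, outermost first: [that], [Ø] — 2 in total.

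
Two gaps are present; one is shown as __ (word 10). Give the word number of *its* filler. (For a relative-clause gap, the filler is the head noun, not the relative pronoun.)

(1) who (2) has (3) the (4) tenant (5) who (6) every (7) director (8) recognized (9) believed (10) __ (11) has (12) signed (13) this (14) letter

The marked gap is the subject of "signed".
Its filler is the fronted wh-phrase "who", at word 1.
(The other dependency links word 4 to a gap after word 8.)

1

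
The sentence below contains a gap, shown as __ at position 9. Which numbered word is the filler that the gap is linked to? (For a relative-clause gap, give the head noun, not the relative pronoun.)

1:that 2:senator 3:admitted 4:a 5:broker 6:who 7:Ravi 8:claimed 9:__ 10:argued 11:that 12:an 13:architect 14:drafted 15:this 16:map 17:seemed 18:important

5

The gap at 9 is the subject of "argued", inside a relative clause.
The relative pronoun is "who" (word 6); it is bound by the head noun immediately before it.
Its filler is the head noun "broker", at word 5.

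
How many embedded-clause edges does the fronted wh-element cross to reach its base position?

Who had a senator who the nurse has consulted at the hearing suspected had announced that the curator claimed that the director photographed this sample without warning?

"who" is extracted from the subject of "announced".
Boundaries crossed, outermost first: [Ø] — 1 in total.

1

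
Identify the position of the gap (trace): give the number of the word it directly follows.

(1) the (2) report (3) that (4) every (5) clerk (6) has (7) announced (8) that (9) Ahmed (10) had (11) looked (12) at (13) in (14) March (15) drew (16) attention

12

The displaced element is "the report" (word 2).
It is linked across 1 clause boundary (that).
It functions as the object of the preposition "at" of "looked", so the gap sits immediately after word 12 ("at").
Base order: Every clerk has announced that Ahmed had looked at the report in March.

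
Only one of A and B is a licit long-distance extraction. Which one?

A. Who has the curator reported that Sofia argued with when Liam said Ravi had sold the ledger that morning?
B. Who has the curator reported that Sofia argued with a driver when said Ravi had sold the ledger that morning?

In B, the wh-phrase is extracted from inside an adjunct island (introduced by "when"), which blocks movement.
In A, the extraction path crosses only that-complement boundaries, which are transparent.
So A is grammatical.

A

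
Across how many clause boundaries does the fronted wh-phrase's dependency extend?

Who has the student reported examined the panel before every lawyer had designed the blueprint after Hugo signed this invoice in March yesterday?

1

"who" is extracted from the subject of "examined".
Boundaries crossed, outermost first: [Ø] — 1 in total.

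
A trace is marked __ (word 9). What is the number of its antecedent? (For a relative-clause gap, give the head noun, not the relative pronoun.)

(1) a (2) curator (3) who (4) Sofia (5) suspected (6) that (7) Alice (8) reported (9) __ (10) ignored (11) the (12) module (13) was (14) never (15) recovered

The gap at 9 is the subject of "ignored", inside a relative clause.
The relative pronoun is "who" (word 3); it is bound by the head noun immediately before it.
Its filler is the head noun "curator", at word 2.

2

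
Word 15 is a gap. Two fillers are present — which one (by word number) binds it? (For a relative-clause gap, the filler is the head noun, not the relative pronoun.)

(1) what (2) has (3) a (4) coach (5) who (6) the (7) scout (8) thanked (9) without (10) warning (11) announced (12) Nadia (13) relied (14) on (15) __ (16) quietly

1

The marked gap is the object of the preposition "on" of "relied".
Its filler is the fronted wh-phrase "what", at word 1.
(The other dependency links word 4 to a gap after word 8.)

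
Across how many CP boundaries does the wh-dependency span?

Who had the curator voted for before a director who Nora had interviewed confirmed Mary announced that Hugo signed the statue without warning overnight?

"who" originates inside the matrix clause — no clause boundary is crossed.

0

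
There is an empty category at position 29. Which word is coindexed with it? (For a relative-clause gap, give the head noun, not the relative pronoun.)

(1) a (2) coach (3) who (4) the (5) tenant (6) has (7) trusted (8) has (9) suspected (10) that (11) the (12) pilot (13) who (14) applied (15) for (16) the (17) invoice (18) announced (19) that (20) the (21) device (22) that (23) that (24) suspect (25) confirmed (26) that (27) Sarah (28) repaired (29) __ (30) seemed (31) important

21

The gap at 29 is the object of "repaired", inside a relative clause.
The relative pronoun is "that" (word 22); it is bound by the head noun immediately before it.
Its filler is the head noun "device", at word 21.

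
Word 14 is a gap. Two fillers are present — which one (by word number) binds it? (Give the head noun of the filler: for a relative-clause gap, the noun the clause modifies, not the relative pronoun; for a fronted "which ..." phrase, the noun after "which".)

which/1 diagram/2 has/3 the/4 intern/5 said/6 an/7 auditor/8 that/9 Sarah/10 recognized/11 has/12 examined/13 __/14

The marked gap is the direct object of "examined".
Its filler is the fronted wh-phrase "which diagram", at word 2.
(The other dependency links word 8 to a gap after word 11.)

2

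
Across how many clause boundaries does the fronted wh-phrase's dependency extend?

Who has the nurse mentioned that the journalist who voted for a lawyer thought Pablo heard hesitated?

3

"who" is extracted from the subject of "hesitated".
Boundaries crossed, outermost first: [that], [Ø], [Ø] — 3 in total.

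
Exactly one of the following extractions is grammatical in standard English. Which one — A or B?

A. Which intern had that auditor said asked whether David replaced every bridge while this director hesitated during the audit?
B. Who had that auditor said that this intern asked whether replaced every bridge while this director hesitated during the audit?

In B, the wh-phrase is extracted from inside a wh-island (introduced by "whether"), which blocks movement.
In A, the extraction path crosses only that-complement boundaries, which are transparent.
So A is grammatical.

A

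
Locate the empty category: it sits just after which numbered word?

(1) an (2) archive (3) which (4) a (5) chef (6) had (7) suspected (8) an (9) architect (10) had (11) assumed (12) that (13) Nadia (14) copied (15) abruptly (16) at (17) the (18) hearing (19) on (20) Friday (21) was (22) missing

The displaced element is "an archive" (word 2).
It is linked across 2 clause boundaries (Ø → that).
It functions as the direct object of "copied", so the gap sits immediately after word 14 ("copied").
Base order: A chef had suspected an architect had assumed that Nadia copied an archive abruptly at the hearing on Friday.

14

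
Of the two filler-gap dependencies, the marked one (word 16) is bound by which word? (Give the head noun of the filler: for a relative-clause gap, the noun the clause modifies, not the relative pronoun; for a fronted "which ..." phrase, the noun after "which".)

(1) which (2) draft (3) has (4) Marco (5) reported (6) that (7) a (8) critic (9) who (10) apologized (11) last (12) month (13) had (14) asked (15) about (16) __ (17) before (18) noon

2

The marked gap is the object of the preposition "about" of "asked".
Its filler is the fronted wh-phrase "which draft", at word 2.
(The other dependency links word 8 to a gap after word 9.)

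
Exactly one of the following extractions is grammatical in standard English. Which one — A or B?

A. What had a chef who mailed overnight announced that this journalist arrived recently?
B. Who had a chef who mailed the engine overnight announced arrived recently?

In A, the wh-phrase is extracted from inside a complex-NP island (relative clause) (introduced by "who"), which blocks movement.
In B, the extraction path crosses only that-complement boundaries, which are transparent.
So B is grammatical.

B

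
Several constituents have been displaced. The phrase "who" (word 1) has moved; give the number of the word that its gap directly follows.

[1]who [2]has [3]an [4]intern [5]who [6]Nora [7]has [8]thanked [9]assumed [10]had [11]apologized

The displaced element is "who" (word 1).
It is linked across 1 clause boundary (Ø).
It functions as the subject of "apologized", so the gap sits immediately after word 9 ("assumed").
Base order: An intern who Nora has thanked has assumed who had apologized.

9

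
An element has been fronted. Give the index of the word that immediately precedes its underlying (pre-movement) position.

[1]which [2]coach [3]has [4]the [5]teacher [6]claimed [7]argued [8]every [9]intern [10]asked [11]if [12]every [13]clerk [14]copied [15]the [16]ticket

6

The displaced element is "which coach" (word 2).
It is linked across 1 clause boundary (Ø).
It functions as the subject of "argued", so the gap sits immediately after word 6 ("claimed").
Base order: The teacher has claimed that which coach argued every intern asked if every clerk copied the ticket.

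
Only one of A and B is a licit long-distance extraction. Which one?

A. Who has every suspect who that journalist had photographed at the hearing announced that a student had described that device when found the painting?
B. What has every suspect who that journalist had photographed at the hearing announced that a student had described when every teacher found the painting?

B

In A, the wh-phrase is extracted from inside an adjunct island (introduced by "when"), which blocks movement.
In B, the extraction path crosses only that-complement boundaries, which are transparent.
So B is grammatical.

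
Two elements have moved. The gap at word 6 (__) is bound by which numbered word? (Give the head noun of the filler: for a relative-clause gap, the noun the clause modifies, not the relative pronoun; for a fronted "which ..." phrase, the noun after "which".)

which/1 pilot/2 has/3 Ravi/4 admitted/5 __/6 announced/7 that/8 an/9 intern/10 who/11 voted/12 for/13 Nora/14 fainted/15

The marked gap is the subject of "announced".
Its filler is the fronted wh-phrase "which pilot", at word 2.
(The other dependency links word 10 to a gap after word 11.)

2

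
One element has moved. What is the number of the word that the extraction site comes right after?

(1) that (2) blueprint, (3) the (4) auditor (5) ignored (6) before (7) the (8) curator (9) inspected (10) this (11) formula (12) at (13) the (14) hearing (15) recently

The displaced element is "that blueprint" (word 2).
It functions as the direct object of "ignored", so the gap sits immediately after word 5 ("ignored").
Base order: The auditor ignored that blueprint before the curator inspected this formula at the hearing recently.

5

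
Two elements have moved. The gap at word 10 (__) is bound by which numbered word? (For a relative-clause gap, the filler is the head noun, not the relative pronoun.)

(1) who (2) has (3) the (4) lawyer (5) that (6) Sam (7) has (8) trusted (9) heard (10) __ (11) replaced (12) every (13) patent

1

The marked gap is the subject of "replaced".
Its filler is the fronted wh-phrase "who", at word 1.
(The other dependency links word 4 to a gap after word 8.)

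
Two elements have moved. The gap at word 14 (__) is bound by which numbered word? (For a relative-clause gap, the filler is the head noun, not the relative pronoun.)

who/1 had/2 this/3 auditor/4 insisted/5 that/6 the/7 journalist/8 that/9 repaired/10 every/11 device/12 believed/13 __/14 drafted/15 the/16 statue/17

1

The marked gap is the subject of "drafted".
Its filler is the fronted wh-phrase "who", at word 1.
(The other dependency links word 8 to a gap after word 9.)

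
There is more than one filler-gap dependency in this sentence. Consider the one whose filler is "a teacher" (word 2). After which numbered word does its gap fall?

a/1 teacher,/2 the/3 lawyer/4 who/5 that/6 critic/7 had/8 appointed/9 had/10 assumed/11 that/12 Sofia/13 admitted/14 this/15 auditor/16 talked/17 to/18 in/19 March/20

18

The displaced element is "a teacher" (word 2).
It is linked across 2 clause boundaries (that → Ø).
It functions as the object of the preposition "to" of "talked", so the gap sits immediately after word 18 ("to").
Base order: The lawyer who that critic had appointed had assumed that Sofia admitted this auditor talked to a teacher in March.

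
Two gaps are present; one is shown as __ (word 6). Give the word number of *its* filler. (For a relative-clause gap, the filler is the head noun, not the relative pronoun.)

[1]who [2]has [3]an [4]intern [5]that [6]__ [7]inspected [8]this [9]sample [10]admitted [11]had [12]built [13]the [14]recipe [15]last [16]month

4

The marked gap is inside the relative clause, the subject of "inspected".
Its filler is the head noun "intern" (via "that"), at word 4.
(The other dependency links word 1 to a gap after word 10.)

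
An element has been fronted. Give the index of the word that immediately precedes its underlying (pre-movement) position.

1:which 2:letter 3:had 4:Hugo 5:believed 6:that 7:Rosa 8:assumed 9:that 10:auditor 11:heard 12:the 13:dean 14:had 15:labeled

15

The displaced element is "which letter" (word 2).
It is linked across 3 clause boundaries (that → Ø → Ø).
It functions as the direct object of "labeled", so the gap sits immediately after word 15 ("labeled").
Base order: Hugo had believed that Rosa assumed that auditor heard the dean had labeled which letter.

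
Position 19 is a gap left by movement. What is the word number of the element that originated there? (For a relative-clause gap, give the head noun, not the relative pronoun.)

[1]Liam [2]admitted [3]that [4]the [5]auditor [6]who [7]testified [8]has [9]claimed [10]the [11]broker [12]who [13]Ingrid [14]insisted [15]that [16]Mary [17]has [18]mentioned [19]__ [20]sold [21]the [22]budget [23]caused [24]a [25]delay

The gap at 19 is the subject of "sold", inside a relative clause.
The relative pronoun is "who" (word 12); it is bound by the head noun immediately before it.
Its filler is the head noun "broker", at word 11.

11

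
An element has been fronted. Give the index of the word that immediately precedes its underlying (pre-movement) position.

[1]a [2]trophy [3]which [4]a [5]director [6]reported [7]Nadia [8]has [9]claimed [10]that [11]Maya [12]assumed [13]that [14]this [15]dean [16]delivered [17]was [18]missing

16

The displaced element is "a trophy" (word 2).
It is linked across 3 clause boundaries (Ø → that → that).
It functions as the direct object of "delivered", so the gap sits immediately after word 16 ("delivered").
Base order: A director reported Nadia has claimed that Maya assumed that this dean delivered a trophy.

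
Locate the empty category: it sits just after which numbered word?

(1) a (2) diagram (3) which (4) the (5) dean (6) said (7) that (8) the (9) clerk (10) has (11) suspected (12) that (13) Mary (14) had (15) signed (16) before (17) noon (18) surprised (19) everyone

15

The displaced element is "a diagram" (word 2).
It is linked across 2 clause boundaries (that → that).
It functions as the direct object of "signed", so the gap sits immediately after word 15 ("signed").
Base order: The dean said that the clerk has suspected that Mary had signed a diagram before noon.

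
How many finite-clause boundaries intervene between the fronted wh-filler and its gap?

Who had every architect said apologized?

1

"who" is extracted from the subject of "apologized".
Boundaries crossed, outermost first: [Ø] — 1 in total.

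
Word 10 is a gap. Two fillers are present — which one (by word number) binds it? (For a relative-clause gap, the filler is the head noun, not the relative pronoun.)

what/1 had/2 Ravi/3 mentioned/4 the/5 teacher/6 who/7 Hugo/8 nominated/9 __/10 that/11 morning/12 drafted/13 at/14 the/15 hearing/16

6

The marked gap is inside the relative clause, the direct object of "nominated".
Its filler is the head noun "teacher" (via "who"), at word 6.
(The other dependency links word 1 to a gap after word 13.)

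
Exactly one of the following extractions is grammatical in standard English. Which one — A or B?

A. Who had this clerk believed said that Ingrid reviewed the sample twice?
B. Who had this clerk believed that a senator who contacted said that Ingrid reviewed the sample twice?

In B, the wh-phrase is extracted from inside a complex-NP island (relative clause) (introduced by "who"), which blocks movement.
In A, the extraction path crosses only that-complement boundaries, which are transparent.
So A is grammatical.

A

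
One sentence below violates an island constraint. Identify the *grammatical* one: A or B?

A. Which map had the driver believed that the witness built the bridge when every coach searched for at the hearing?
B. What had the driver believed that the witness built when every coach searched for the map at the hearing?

In A, the wh-phrase is extracted from inside an adjunct island (introduced by "when"), which blocks movement.
In B, the extraction path crosses only that-complement boundaries, which are transparent.
So B is grammatical.

B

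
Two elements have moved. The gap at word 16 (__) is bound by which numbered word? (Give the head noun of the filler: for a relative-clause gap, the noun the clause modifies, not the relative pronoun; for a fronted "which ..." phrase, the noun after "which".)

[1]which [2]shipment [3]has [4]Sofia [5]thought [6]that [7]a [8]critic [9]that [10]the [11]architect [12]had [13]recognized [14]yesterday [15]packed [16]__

2

The marked gap is the direct object of "packed".
Its filler is the fronted wh-phrase "which shipment", at word 2.
(The other dependency links word 8 to a gap after word 13.)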